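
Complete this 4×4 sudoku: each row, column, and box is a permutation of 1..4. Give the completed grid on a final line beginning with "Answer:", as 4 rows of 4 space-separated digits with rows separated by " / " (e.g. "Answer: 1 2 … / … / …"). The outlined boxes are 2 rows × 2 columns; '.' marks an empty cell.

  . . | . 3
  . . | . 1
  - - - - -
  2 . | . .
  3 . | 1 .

Step 1. [r2c1∈{4}] nothing but 4 survives at r2c1, so r2c1=4.
Step 2. [r3c4∈{4}] nothing but 4 survives at r3c4, so r3c4=4.
Step 3. [r2c3∈{2}] only 2 remains possible at r2c3, so r2c3=2.
Step 4. [r1c1∈{1}] only 1 remains possible at r1c1 ⇒ r1c1=1.
Step 5. [r3c2∈{1}] r3c2's peers cover all but 1 ⇒ r3c2=1.
Step 6. [r1c2∈{2}] r1c2 has the single candidate 2 ⇒ r1c2=2.
Step 7. [r1c3∈{4}] only 4 remains possible at r1c3. So r1c3=4.
Step 8. [r2c2∈{3}] nothing but 3 survives at r2c2. So r2c2=3.
Step 9. [r3c3∈{3}] only 3 remains possible at r3c3, so r3c3=3.
Step 10. [r4c4∈{2}] nothing but 2 survives at r4c4 ⇒ r4c4=2.
Step 11. [r4c2∈{4}] r4c2's peers cover all but 4, so r4c2=4.

Answer: 1 2 4 3 / 4 3 2 1 / 2 1 3 4 / 3 4 1 2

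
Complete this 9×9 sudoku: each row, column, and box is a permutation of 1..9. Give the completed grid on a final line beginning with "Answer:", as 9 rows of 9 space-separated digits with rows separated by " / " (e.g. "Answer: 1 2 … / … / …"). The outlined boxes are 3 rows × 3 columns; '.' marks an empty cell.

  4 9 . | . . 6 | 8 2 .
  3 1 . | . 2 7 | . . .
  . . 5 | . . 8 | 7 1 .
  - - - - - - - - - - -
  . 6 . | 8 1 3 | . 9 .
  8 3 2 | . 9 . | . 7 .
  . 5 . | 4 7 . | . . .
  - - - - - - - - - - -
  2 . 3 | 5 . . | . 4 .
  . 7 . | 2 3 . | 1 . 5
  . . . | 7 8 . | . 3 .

Step 1. [r4c3∈{4,7}] in box 4, 4 fits only at r4c3. So r4c3=4.
Step 2. [r4c9∈{2}] nothing but 2 survives at r4c9, so r4c9=2.
Step 3. [r3c1∈{6}] only 6 remains possible at r3c1 ⇒ r3c1=6.
Step 4. [r8c1∈{9}] r8c1's peers cover all but 9 ⇒ r8c1=9.
Step 5. [r7c9∈{6,7,8,9}] row 7 places 7 nowhere but r7c9 ⇒ r7c9=7.
Step 6. [r6c9∈{1,3,6,8}] r6c9 is the only open cell in col 9 admitting 8 ⇒ r6c9=8.
Step 7. [r6c8∈{6}] only 6 remains possible at r6c8, so r6c8=6.
Step 8. [r2c4∈{9}] r2c4 has the single candidate 9 ⇒ r2c4=9.
Step 9. [r3c9∈{3,4,9}] in row 3, 9 fits only at r3c9 ⇒ r3c9=9.
Step 10. [r9c9∈{6}] r9c9 is down to just 6, so r9c9=6.
Step 11. [r9c3∈{1}] r9c3 has the single candidate 1. So r9c3=1.
Step 12. [r2c7∈{4,5,6}] 6 has one home in row 2: r2c7 ⇒ r2c7=6.
Step 13. [r7c7∈{9}] only 9 remains possible at r7c7. So r7c7=9.
Step 14. [r5c7∈{4,5}] across col 7, 4 lands solely at r5c7, so r5c7=4.
Step 15. [r9c6∈{4,9}] across row 9, 9 lands solely at r9c6. So r9c6=9.
Step 16. [r1c4∈{1,3}] r1c4 is the only open cell in row 1 admitting 1 ⇒ r1c4=1.
Step 17. [r2c3∈{8}] only 8 remains possible at r2c3, so r2c3=8.
Step 18. [r4c7∈{5}] nothing but 5 survives at r4c7 ⇒ r4c7=5.
Step 19. [r5c6∈{5}] r5c6 is down to just 5 ⇒ r5c6=5.
Step 20. [r9c2∈{4}] r9c2's peers cover all but 4. So r9c2=4.
Step 21. [r4c1∈{7}] r4c1's peers cover all but 7, so r4c1=7.
Step 22. [r3c4∈{3}] r3c4 is down to just 3. So r3c4=3.
Step 23. [r8c3∈{6}] only 6 remains possible at r8c3. So r8c3=6.
Step 24. [r9c7∈{2}] only 2 remains possible at r9c7, so r9c7=2.
Step 25. [r7c5∈{6}] r7c5 is down to just 6. So r7c5=6.
Step 26. [r1c3∈{7}] r1c3 has the single candidate 7. So r1c3=7.
Step 27. [r1c5∈{5}] r1c5 has the single candidate 5 ⇒ r1c5=5.
Step 28. [r8c6∈{4}] r8c6's peers cover all but 4 ⇒ r8c6=4.
Step 29. [r1c9∈{3}] only 3 remains possible at r1c9. So r1c9=3.
Step 30. [r6c7∈{3}] only 3 remains possible at r6c7, so r6c7=3.
Step 31. [r3c2∈{2}] r3c2 is down to just 2 ⇒ r3c2=2.
Step 32. [r6c6∈{2}] nothing but 2 survives at r6c6, so r6c6=2.
Step 33. [r2c9∈{4}] r2c9 is down to just 4, so r2c9=4.
Step 34. [r6c1∈{1}] only 1 remains possible at r6c1, so r6c1=1.
Step 35. [r3c5∈{4}] only 4 remains possible at r3c5, so r3c5=4.
Step 36. [r8c8∈{8}] nothing but 8 survives at r8c8 ⇒ r8c8=8.
Step 37. [r5c4∈{6}] r5c4's peers cover all but 6. So r5c4=6.
Step 38. [r6c3∈{9}] only 9 remains possible at r6c3. So r6c3=9.
Step 39. [r9c1∈{5}] r9c1 has the single candidate 5, so r9c1=5.
Step 40. [r2c8∈{5}] r2c8 has the single candidate 5, so r2c8=5.
Step 41. [r7c6∈{1}] r7c6 is down to just 1, so r7c6=1.
Step 42. [r7c2∈{8}] r7c2 has the single candidate 8 ⇒ r7c2=8.
Step 43. [r5c9∈{1}] only 1 remains possible at r5c9 ⇒ r5c9=1.

Answer: 4 9 7 1 5 6 8 2 3 / 3 1 8 9 2 7 6 5 4 / 6 2 5 3 4 8 7 1 9 / 7 6 4 8 1 3 5 9 2 / 8 3 2 6 9 5 4 7 1 / 1 5 9 4 7 2 3 6 8 / 2 8 3 5 6 1 9 4 7 / 9 7 6 2 3 4 1 8 5 / 5 4 1 7 8 9 2 3 6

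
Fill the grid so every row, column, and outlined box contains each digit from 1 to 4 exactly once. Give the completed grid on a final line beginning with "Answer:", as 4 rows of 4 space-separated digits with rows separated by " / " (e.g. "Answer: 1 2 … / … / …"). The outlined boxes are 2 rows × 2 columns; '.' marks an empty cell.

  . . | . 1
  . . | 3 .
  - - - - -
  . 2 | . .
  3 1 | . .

Step 1. [r3c1∈{4}] nothing but 4 survives at r3c1, so r3c1=4.
Step 2. [r1c1∈{2}] nothing but 2 survives at r1c1, so r1c1=2.
Step 3. [r1c3∈{4}] r1c3's peers cover all but 4, so r1c3=4.
Step 4. [r2c4∈{2}] r2c4 has the single candidate 2 ⇒ r2c4=2.
Step 5. [r4c4∈{4}] r4c4 is down to just 4, so r4c4=4.
Step 6. [r2c1∈{1}] r2c1 has the single candidate 1 ⇒ r2c1=1.
Step 7. [r3c4∈{3}] r3c4's peers cover all but 3, so r3c4=3.
Step 8. [r3c3∈{1}] nothing but 1 survives at r3c3, so r3c3=1.
Step 9. [r1c2∈{3}] only 3 remains possible at r1c2. So r1c2=3.
Step 10. [r2c2∈{4}] r2c2's peers cover all but 4, so r2c2=4.
Step 11. [r4c3∈{2}] nothing but 2 survives at r4c3. So r4c3=2.

Answer: 2 3 4 1 / 1 4 3 2 / 4 2 1 3 / 3 1 2 4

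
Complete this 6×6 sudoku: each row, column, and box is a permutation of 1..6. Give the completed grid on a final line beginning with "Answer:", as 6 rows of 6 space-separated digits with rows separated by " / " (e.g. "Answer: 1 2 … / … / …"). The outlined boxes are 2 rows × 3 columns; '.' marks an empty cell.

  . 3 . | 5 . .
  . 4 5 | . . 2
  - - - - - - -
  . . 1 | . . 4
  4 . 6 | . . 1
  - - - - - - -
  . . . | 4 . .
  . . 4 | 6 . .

Step 1. [r3c1∈{2,3,5}] r3c1 is the only open cell in box 3 admitting 3, so r3c1=3.
Step 2. [r2c4∈{1,3}] 1 has one home in col 4: r2c4 ⇒ r2c4=1.
Step 3. [r3c4∈{2}] only 2 remains possible at r3c4 ⇒ r3c4=2.
Step 4. [r3c2∈{5}] r3c2's peers cover all but 5 ⇒ r3c2=5.
Step 5. [r1c1∈{1,2,6}] row 1 places 1 nowhere but r1c1 ⇒ r1c1=1.
Step 6. [r2c5∈{3,6}] in row 2, 3 fits only at r2c5 ⇒ r2c5=3.
Step 7. [r5c2∈{1,2,6}] r5c2 is the only open cell in col 2 admitting 6. So r5c2=6.
Step 8. [r5c5∈{1,2,5}] r5c5 is the only open cell in row 5 admitting 1. So r5c5=1.
Step 9. [r6c5∈{2,5}] across col 5, 2 lands solely at r6c5. So r6c5=2.
Step 10. [r5c1∈{2,5}] col 1 places 2 nowhere but r5c1. So r5c1=2.
Step 11. [r5c6∈{3,5}] in row 5, 5 fits only at r5c6, so r5c6=5.
Step 12. [r3c5∈{6}] r3c5 is down to just 6, so r3c5=6.
Step 13. [r6c6∈{3}] only 3 remains possible at r6c6, so r6c6=3.
Step 14. [r2c1∈{6}] nothing but 6 survives at r2c1 ⇒ r2c1=6.
Step 15. [r1c5∈{4}] nothing but 4 survives at r1c5. So r1c5=4.
Step 16. [r6c1∈{5}] nothing but 5 survives at r6c1 ⇒ r6c1=5.
Step 17. [r1c3∈{2}] only 2 remains possible at r1c3 ⇒ r1c3=2.
Step 18. [r6c2∈{1}] r6c2's peers cover all but 1. So r6c2=1.
Step 19. [r4c5∈{5}] nothing but 5 survives at r4c5, so r4c5=5.
Step 20. [r4c4∈{3}] r4c4's peers cover all but 3 ⇒ r4c4=3.
Step 21. [r1c6∈{6}] r1c6's peers cover all but 6. So r1c6=6.
Step 22. [r4c2∈{2}] r4c2 is down to just 2 ⇒ r4c2=2.
Step 23. [r5c3∈{3}] nothing but 3 survives at r5c3, so r5c3=3.

Answer: 1 3 2 5 4 6 / 6 4 5 1 3 2 / 3 5 1 2 6 4 / 4 2 6 3 5 1 / 2 6 3 4 1 5 / 5 1 4 6 2 3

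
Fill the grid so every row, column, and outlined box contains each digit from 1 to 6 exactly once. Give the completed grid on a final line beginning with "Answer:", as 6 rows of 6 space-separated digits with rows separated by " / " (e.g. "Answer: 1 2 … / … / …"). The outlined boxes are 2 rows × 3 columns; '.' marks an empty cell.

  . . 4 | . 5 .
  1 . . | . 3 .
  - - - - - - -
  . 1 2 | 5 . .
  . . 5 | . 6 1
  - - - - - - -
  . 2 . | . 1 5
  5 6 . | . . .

Step 1. [r4c4∈{2,3,4}] 2 has one home in row 4: r4c4 ⇒ r4c4=2.
Step 2. [r5c1∈{3,4}] 4 has one home in box 5: r5c1, so r5c1=4.
Step 3. [r2c6∈{2,4,6}] in row 2, 2 fits only at r2c6, so r2c6=2.
Step 4. [r3c6∈{3,4}] across box 4, 3 lands solely at r3c6, so r3c6=3.
Step 5. [r1c6∈{6}] r1c6 is down to just 6 ⇒ r1c6=6.
Step 6. [r1c2∈{3}] r1c2's peers cover all but 3. So r1c2=3.
Step 7. [r5c3∈{3}] r5c3 is down to just 3. So r5c3=3.
Step 8. [r6c6∈{4}] r6c6 is down to just 4 ⇒ r6c6=4.
Step 9. [r6c4∈{3}] r6c4 is down to just 3 ⇒ r6c4=3.
Step 10. [r2c4∈{4}] only 4 remains possible at r2c4, so r2c4=4.
Step 11. [r3c1∈{6}] r3c1 is down to just 6. So r3c1=6.
Step 12. [r1c1∈{2}] only 2 remains possible at r1c1. So r1c1=2.
Step 13. [r3c5∈{4}] r3c5's peers cover all but 4 ⇒ r3c5=4.
Step 14. [r4c1∈{3}] r4c1's peers cover all but 3. So r4c1=3.
Step 15. [r6c5∈{2}] r6c5's peers cover all but 2, so r6c5=2.
Step 16. [r4c2∈{4}] r4c2 has the single candidate 4, so r4c2=4.
Step 17. [r6c3∈{1}] only 1 remains possible at r6c3, so r6c3=1.
Step 18. [r1c4∈{1}] r1c4 has the single candidate 1 ⇒ r1c4=1.
Step 19. [r2c2∈{5}] only 5 remains possible at r2c2 ⇒ r2c2=5.
Step 20. [r2c3∈{6}] r2c3 is down to just 6, so r2c3=6.
Step 21. [r5c4∈{6}] r5c4's peers cover all but 6, so r5c4=6.

Answer: 2 3 4 1 5 6 / 1 5 6 4 3 2 / 6 1 2 5 4 3 / 3 4 5 2 6 1 / 4 2 3 6 1 5 / 5 6 1 3 2 4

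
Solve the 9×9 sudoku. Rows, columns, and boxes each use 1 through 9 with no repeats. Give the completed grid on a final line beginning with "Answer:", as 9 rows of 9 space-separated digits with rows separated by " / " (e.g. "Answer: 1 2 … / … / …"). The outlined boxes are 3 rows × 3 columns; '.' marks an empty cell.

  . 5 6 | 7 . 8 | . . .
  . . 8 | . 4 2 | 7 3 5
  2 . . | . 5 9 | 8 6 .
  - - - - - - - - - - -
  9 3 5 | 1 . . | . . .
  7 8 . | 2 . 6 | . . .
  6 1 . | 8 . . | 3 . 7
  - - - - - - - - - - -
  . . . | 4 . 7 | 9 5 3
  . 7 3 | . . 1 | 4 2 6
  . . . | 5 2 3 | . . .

Step 1. [r9c7∈{1}] only 1 remains possible at r9c7 ⇒ r9c7=1.
Step 2. [r5c3∈{4}] r5c3 has the single candidate 4. So r5c3=4.
Step 3. [r1c5∈{1,3}] col 5 places 1 nowhere but r1c5 ⇒ r1c5=1.
Step 4. [r9c9∈{8}] r9c9's peers cover all but 8 ⇒ r9c9=8.
Step 5. [r3c9∈{1,4}] 1 has one home in box 3: r3c9, so r3c9=1.
Step 6. [r5c9∈{9}] nothing but 9 survives at r5c9. So r5c9=9.
Step 7. [r6c8∈{4}] only 4 remains possible at r6c8 ⇒ r6c8=4.
Step 8. [r9c2∈{4,6,9}] row 9 places 6 nowhere but r9c2, so r9c2=6.
Step 9. [r1c9∈{2,4}] across col 9, 4 lands solely at r1c9. So r1c9=4.
Step 10. [r7c3∈{1,2}] col 3 places 1 nowhere but r7c3. So r7c3=1.
Step 11. [r7c1∈{8}] r7c1 is down to just 8 ⇒ r7c1=8.
Step 12. [r4c9∈{2}] nothing but 2 survives at r4c9. So r4c9=2.
Step 13. [r6c5∈{9}] r6c5's peers cover all but 9. So r6c5=9.
Step 14. [r9c3∈{9}] only 9 remains possible at r9c3 ⇒ r9c3=9.
Step 15. [r5c7∈{5}] r5c7 has the single candidate 5 ⇒ r5c7=5.
Step 16. [r4c8∈{8}] nothing but 8 survives at r4c8. So r4c8=8.
Step 17. [r6c3∈{2}] nothing but 2 survives at r6c3. So r6c3=2.
Step 18. [r8c1∈{5}] nothing but 5 survives at r8c1, so r8c1=5.
Step 19. [r5c8∈{1}] only 1 remains possible at r5c8, so r5c8=1.
Step 20. [r1c8∈{9}] r1c8's peers cover all but 9 ⇒ r1c8=9.
Step 21. [r4c7∈{6}] nothing but 6 survives at r4c7. So r4c7=6.
Step 22. [r9c1∈{4}] r9c1's peers cover all but 4 ⇒ r9c1=4.
Step 23. [r7c5∈{6}] only 6 remains possible at r7c5. So r7c5=6.
Step 24. [r1c7∈{2}] r1c7 is down to just 2 ⇒ r1c7=2.
Step 25. [r5c5∈{3}] r5c5's peers cover all but 3 ⇒ r5c5=3.
Step 26. [r9c8∈{7}] r9c8 is down to just 7, so r9c8=7.
Step 27. [r8c5∈{8}] only 8 remains possible at r8c5, so r8c5=8.
Step 28. [r6c6∈{5}] r6c6 is down to just 5, so r6c6=5.
Step 29. [r3c2∈{4}] r3c2 is down to just 4 ⇒ r3c2=4.
Step 30. [r2c4∈{6}] only 6 remains possible at r2c4. So r2c4=6.
Step 31. [r8c4∈{9}] nothing but 9 survives at r8c4. So r8c4=9.
Step 32. [r3c3∈{7}] only 7 remains possible at r3c3. So r3c3=7.
Step 33. [r3c4∈{3}] r3c4's peers cover all but 3. So r3c4=3.
Step 34. [r4c6∈{4}] r4c6's peers cover all but 4. So r4c6=4.
Step 35. [r2c1∈{1}] r2c1 has the single candidate 1. So r2c1=1.
Step 36. [r1c1∈{3}] only 3 remains possible at r1c1, so r1c1=3.
Step 37. [r7c2∈{2}] r7c2's peers cover all but 2. So r7c2=2.
Step 38. [r2c2∈{9}] r2c2 has the single candidate 9. So r2c2=9.
Step 39. [r4c5∈{7}] r4c5 is down to just 7, so r4c5=7.

Answer: 3 5 6 7 1 8 2 9 4 / 1 9 8 6 4 2 7 3 5 / 2 4 7 3 5 9 8 6 1 / 9 3 5 1 7 4 6 8 2 / 7 8 4 2 3 6 5 1 9 / 6 1 2 8 9 5 3 4 7 / 8 2 1 4 6 7 9 5 3 / 5 7 3 9 8 1 4 2 6 / 4 6 9 5 2 3 1 7 8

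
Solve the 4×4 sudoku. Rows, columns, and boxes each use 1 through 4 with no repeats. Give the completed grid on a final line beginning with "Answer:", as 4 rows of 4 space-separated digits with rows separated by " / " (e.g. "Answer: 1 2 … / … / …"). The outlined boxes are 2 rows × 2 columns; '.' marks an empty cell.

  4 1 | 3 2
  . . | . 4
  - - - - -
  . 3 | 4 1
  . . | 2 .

Step 1. [r2c2∈{2}] nothing but 2 survives at r2c2. So r2c2=2.
Step 2. [r4c2∈{4}] r4c2's peers cover all but 4. So r4c2=4.
Step 3. [r2c1∈{3}] r2c1 has the single candidate 3, so r2c1=3.
Step 4. [r4c4∈{3}] r4c4 is down to just 3 ⇒ r4c4=3.
Step 5. [r2c3∈{1}] nothing but 1 survives at r2c3 ⇒ r2c3=1.
Step 6. [r4c1∈{1}] only 1 remains possible at r4c1, so r4c1=1.
Step 7. [r3c1∈{2}] nothing but 2 survives at r3c1, so r3c1=2.

Answer: 4 1 3 2 / 3 2 1 4 / 2 3 4 1 / 1 4 2 3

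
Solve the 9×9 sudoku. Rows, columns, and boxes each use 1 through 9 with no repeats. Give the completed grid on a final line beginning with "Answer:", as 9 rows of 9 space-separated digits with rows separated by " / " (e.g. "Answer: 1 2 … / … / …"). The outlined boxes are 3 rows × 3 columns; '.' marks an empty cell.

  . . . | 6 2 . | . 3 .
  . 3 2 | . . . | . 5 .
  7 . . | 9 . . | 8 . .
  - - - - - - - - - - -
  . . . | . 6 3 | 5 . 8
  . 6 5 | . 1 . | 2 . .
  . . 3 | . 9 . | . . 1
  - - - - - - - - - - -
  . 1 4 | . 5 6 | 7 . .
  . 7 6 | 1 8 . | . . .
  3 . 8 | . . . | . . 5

Step 1. [r2c1∈{1,4,6,8,9}] 6 has one home in col 1: r2c1. So r2c1=6.
Step 2. [r6c4∈{2,4,5,7,8}] col 4 places 5 nowhere but r6c4. So r6c4=5.
Step 3. [r3c3∈{1}] nothing but 1 survives at r3c3. So r3c3=1.
Step 4. [r1c3∈{9}] r1c3 has the single candidate 9, so r1c3=9.
Step 5. [r9c8∈{1,2,4,6,9}] in col 8, 1 fits only at r9c8 ⇒ r9c8=1.
Step 6. [r5c9∈{3,4,7,9}] row 5 places 3 nowhere but r5c9, so r5c9=3.
Step 7. [r4c1∈{1,2,4,9}] row 4 places 1 nowhere but r4c1. So r4c1=1.
Step 8. [r8c1∈{2,5,9}] 5 has one home in row 8: r8c1. So r8c1=5.
Step 9. [r3c9∈{2,4,6}] in col 9, 6 fits only at r3c9. So r3c9=6.
Step 10. [r9c7∈{4,6,9}] across row 9, 6 lands solely at r9c7 ⇒ r9c7=6.
Step 11. [r6c7∈{4}] only 4 remains possible at r6c7. So r6c7=4.
Step 12. [r3c8∈{2,4}] in row 3, 2 fits only at r3c8. So r3c8=2.
Step 13. [r8c8∈{4,9}] r8c8 is the only open cell in col 8 admitting 4 ⇒ r8c8=4.
Step 14. [r4c3∈{7}] nothing but 7 survives at r4c3 ⇒ r4c3=7.
Step 15. [r4c8∈{9}] nothing but 9 survives at r4c8, so r4c8=9.
Step 16. [r5c8∈{7}] r5c8 has the single candidate 7 ⇒ r5c8=7.
Step 17. [r6c6∈{2,7,8}] row 6 places 7 nowhere but r6c6, so r6c6=7.
Step 18. [r4c4∈{2,4}] box 5 places 2 nowhere but r4c4. So r4c4=2.
Step 19. [r9c2∈{2,9}] across col 2, 9 lands solely at r9c2, so r9c2=9.
Step 20. [r7c9∈{2,9}] row 7 places 9 nowhere but r7c9 ⇒ r7c9=9.
Step 21. [r4c2∈{4}] r4c2's peers cover all but 4. So r4c2=4.
Step 22. [r1c1∈{4,8}] r1c1 is the only open cell in col 1 admitting 4. So r1c1=4.
Step 23. [r2c9∈{4,7}] in col 9, 4 fits only at r2c9, so r2c9=4.
Step 24. [r1c2∈{5,8}] in box 1, 8 fits only at r1c2 ⇒ r1c2=8.
Step 25. [r9c6∈{2,4}] 2 has one home in row 9: r9c6. So r9c6=2.
Step 26. [r2c5∈{7}] only 7 remains possible at r2c5, so r2c5=7.
Step 27. [r2c4∈{8}] nothing but 8 survives at r2c4, so r2c4=8.
Step 28. [r6c1∈{2,8}] row 6 places 8 nowhere but r6c1 ⇒ r6c1=8.
Step 29. [r9c5∈{4}] nothing but 4 survives at r9c5, so r9c5=4.
Step 30. [r3c6∈{4,5}] r3c6 is the only open cell in row 3 admitting 4, so r3c6=4.
Step 31. [r2c6∈{1}] r2c6 has the single candidate 1 ⇒ r2c6=1.
Step 32. [r3c5∈{3}] only 3 remains possible at r3c5, so r3c5=3.
Step 33. [r7c4∈{3}] nothing but 3 survives at r7c4. So r7c4=3.
Step 34. [r7c1∈{2}] nothing but 2 survives at r7c1, so r7c1=2.
Step 35. [r6c8∈{6}] nothing but 6 survives at r6c8, so r6c8=6.
Step 36. [r8c6∈{9}] r8c6 has the single candidate 9. So r8c6=9.
Step 37. [r1c9∈{7}] only 7 remains possible at r1c9. So r1c9=7.
Step 38. [r5c1∈{9}] r5c1 has the single candidate 9. So r5c1=9.
Step 39. [r3c2∈{5}] r3c2 is down to just 5. So r3c2=5.
Step 40. [r5c4∈{4}] r5c4's peers cover all but 4. So r5c4=4.
Step 41. [r7c8∈{8}] r7c8 has the single candidate 8 ⇒ r7c8=8.
Step 42. [r6c2∈{2}] nothing but 2 survives at r6c2. So r6c2=2.
Step 43. [r1c7∈{1}] nothing but 1 survives at r1c7, so r1c7=1.
Step 44. [r2c7∈{9}] r2c7's peers cover all but 9, so r2c7=9.
Step 45. [r8c7∈{3}] r8c7's peers cover all but 3, so r8c7=3.
Step 46. [r1c6∈{5}] r1c6's peers cover all but 5 ⇒ r1c6=5.
Step 47. [r8c9∈{2}] only 2 remains possible at r8c9, so r8c9=2.
Step 48. [r9c4∈{7}] nothing but 7 survives at r9c4 ⇒ r9c4=7.
Step 49. [r5c6∈{8}] r5c6 has the single candidate 8, so r5c6=8.

Answer: 4 8 9 6 2 5 1 3 7 / 6 3 2 8 7 1 9 5 4 / 7 5 1 9 3 4 8 2 6 / 1 4 7 2 6 3 5 9 8 / 9 6 5 4 1 8 2 7 3 / 8 2 3 5 9 7 4 6 1 / 2 1 4 3 5 6 7 8 9 / 5 7 6 1 8 9 3 4 2 / 3 9 8 7 4 2 6 1 5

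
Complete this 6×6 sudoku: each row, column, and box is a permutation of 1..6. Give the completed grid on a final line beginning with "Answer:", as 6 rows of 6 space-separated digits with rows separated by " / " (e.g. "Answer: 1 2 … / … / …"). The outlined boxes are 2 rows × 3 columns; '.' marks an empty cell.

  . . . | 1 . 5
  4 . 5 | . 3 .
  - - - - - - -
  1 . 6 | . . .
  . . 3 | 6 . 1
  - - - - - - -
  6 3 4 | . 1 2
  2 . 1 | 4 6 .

Step 1. [r3c6∈{3,4}] 4 has one home in col 6: r3c6. So r3c6=4.
Step 2. [r4c1∈{5}] r4c1's peers cover all but 5 ⇒ r4c1=5.
Step 3. [r3c2∈{2}] r3c2 is down to just 2 ⇒ r3c2=2.
Step 4. [r3c4∈{3,5}] r3c4 is the only open cell in row 3 admitting 3 ⇒ r3c4=3.
Step 5. [r2c6∈{6}] r2c6's peers cover all but 6, so r2c6=6.
Step 6. [r2c4∈{2}] r2c4 is down to just 2. So r2c4=2.
Step 7. [r1c5∈{4}] nothing but 4 survives at r1c5. So r1c5=4.
Step 8. [r1c2∈{6}] r1c2 has the single candidate 6 ⇒ r1c2=6.
Step 9. [r6c6∈{3}] r6c6 has the single candidate 3. So r6c6=3.
Step 10. [r2c2∈{1}] only 1 remains possible at r2c2, so r2c2=1.
Step 11. [r3c5∈{5}] r3c5's peers cover all but 5 ⇒ r3c5=5.
Step 12. [r1c1∈{3}] nothing but 3 survives at r1c1. So r1c1=3.
Step 13. [r4c2∈{4}] r4c2 has the single candidate 4. So r4c2=4.
Step 14. [r6c2∈{5}] r6c2 is down to just 5. So r6c2=5.
Step 15. [r5c4∈{5}] only 5 remains possible at r5c4 ⇒ r5c4=5.
Step 16. [r1c3∈{2}] only 2 remains possible at r1c3 ⇒ r1c3=2.
Step 17. [r4c5∈{2}] r4c5 has the single candidate 2, so r4c5=2.

Answer: 3 6 2 1 4 5 / 4 1 5 2 3 6 / 1 2 6 3 5 4 / 5 4 3 6 2 1 / 6 3 4 5 1 2 / 2 5 1 4 6 3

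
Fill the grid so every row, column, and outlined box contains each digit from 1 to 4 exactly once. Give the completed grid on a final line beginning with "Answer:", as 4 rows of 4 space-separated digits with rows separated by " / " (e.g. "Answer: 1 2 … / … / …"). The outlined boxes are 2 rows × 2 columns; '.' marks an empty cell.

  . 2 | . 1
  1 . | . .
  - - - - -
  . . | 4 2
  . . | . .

Step 1. [r4c4∈{3}] r4c4 has the single candidate 3. So r4c4=3.
Step 2. [r1c1∈{3,4}] across row 1, 4 lands solely at r1c1. So r1c1=4.
Step 3. [r2c2∈{3}] nothing but 3 survives at r2c2 ⇒ r2c2=3.
Step 4. [r3c2∈{1}] r3c2 has the single candidate 1, so r3c2=1.
Step 5. [r2c3∈{2}] only 2 remains possible at r2c3, so r2c3=2.
Step 6. [r4c3∈{1}] only 1 remains possible at r4c3. So r4c3=1.
Step 7. [r4c2∈{4}] r4c2 is down to just 4 ⇒ r4c2=4.
Step 8. [r4c1∈{2}] r4c1 is down to just 2 ⇒ r4c1=2.
Step 9. [r3c1∈{3}] r3c1's peers cover all but 3 ⇒ r3c1=3.
Step 10. [r2c4∈{4}] only 4 remains possible at r2c4, so r2c4=4.
Step 11. [r1c3∈{3}] only 3 remains possible at r1c3, so r1c3=3.

Answer: 4 2 3 1 / 1 3 2 4 / 3 1 4 2 / 2 4 1 3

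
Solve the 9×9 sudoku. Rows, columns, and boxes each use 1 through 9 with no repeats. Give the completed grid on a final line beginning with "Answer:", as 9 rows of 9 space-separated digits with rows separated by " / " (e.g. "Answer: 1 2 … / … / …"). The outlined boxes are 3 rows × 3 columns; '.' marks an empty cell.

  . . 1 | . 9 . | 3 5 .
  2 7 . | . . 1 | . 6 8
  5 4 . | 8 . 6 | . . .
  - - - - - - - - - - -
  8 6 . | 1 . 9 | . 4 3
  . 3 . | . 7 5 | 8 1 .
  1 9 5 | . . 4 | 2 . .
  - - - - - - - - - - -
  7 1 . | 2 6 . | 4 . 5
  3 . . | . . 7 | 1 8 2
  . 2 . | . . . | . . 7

Step 1. [r9c1∈{4,6,9}] col 1 places 9 nowhere but r9c1 ⇒ r9c1=9.
Step 2. [r9c5∈{1,3,4,5,8}] r9c5 is the only open cell in row 9 admitting 1. So r9c5=1.
Step 3. [r9c4∈{3,4,5}] row 9 places 5 nowhere but r9c4. So r9c4=5.
Step 4. [r2c7∈{9}] only 9 remains possible at r2c7 ⇒ r2c7=9.
Step 5. [r9c3∈{4,6,8}] r9c3 is the only open cell in row 9 admitting 4. So r9c3=4.
Step 6. [r2c3∈{3}] only 3 remains possible at r2c3, so r2c3=3.
Step 7. [r2c4∈{4}] r2c4's peers cover all but 4. So r2c4=4.
Step 8. [r9c8∈{3}] nothing but 3 survives at r9c8 ⇒ r9c8=3.
Step 9. [r3c5∈{2,3}] row 3 places 3 nowhere but r3c5, so r3c5=3.
Step 10. [r6c8∈{7}] nothing but 7 survives at r6c8, so r6c8=7.
Step 11. [r6c9∈{6}] r6c9 is down to just 6, so r6c9=6.
Step 12. [r9c6∈{8}] r9c6 has the single candidate 8. So r9c6=8.
Step 13. [r4c5∈{2}] r4c5's peers cover all but 2 ⇒ r4c5=2.
Step 14. [r8c4∈{9}] r8c4 is down to just 9, so r8c4=9.
Step 15. [r3c7∈{7}] only 7 remains possible at r3c7. So r3c7=7.
Step 16. [r5c9∈{9}] r5c9's peers cover all but 9 ⇒ r5c9=9.
Step 17. [r3c8∈{2}] r3c8 is down to just 2, so r3c8=2.
Step 18. [r9c7∈{6}] nothing but 6 survives at r9c7. So r9c7=6.
Step 19. [r5c4∈{6}] r5c4 is down to just 6 ⇒ r5c4=6.
Step 20. [r4c7∈{5}] r4c7 is down to just 5. So r4c7=5.
Step 21. [r1c6∈{2}] r1c6 has the single candidate 2 ⇒ r1c6=2.
Step 22. [r4c3∈{7}] r4c3 has the single candidate 7. So r4c3=7.
Step 23. [r1c1∈{6}] r1c1 is down to just 6 ⇒ r1c1=6.
Step 24. [r5c3∈{2}] r5c3's peers cover all but 2 ⇒ r5c3=2.
Step 25. [r7c3∈{8}] r7c3 has the single candidate 8. So r7c3=8.
Step 26. [r7c8∈{9}] r7c8's peers cover all but 9. So r7c8=9.
Step 27. [r8c5∈{4}] r8c5 has the single candidate 4, so r8c5=4.
Step 28. [r8c3∈{6}] only 6 remains possible at r8c3. So r8c3=6.
Step 29. [r1c2∈{8}] only 8 remains possible at r1c2, so r1c2=8.
Step 30. [r1c4∈{7}] r1c4 has the single candidate 7, so r1c4=7.
Step 31. [r6c5∈{8}] r6c5's peers cover all but 8 ⇒ r6c5=8.
Step 32. [r8c2∈{5}] r8c2 has the single candidate 5 ⇒ r8c2=5.
Step 33. [r3c9∈{1}] nothing but 1 survives at r3c9 ⇒ r3c9=1.
Step 34. [r2c5∈{5}] r2c5 is down to just 5. So r2c5=5.
Step 35. [r5c1∈{4}] r5c1 has the single candidate 4 ⇒ r5c1=4.
Step 36. [r6c4∈{3}] nothing but 3 survives at r6c4. So r6c4=3.
Step 37. [r1c9∈{4}] only 4 remains possible at r1c9 ⇒ r1c9=4.
Step 38. [r3c3∈{9}] r3c3 is down to just 9, so r3c3=9.
Step 39. [r7c6∈{3}] r7c6 is down to just 3 ⇒ r7c6=3.

Answer: 6 8 1 7 9 2 3 5 4 / 2 7 3 4 5 1 9 6 8 / 5 4 9 8 3 6 7 2 1 / 8 6 7 1 2 9 5 4 3 / 4 3 2 6 7 5 8 1 9 / 1 9 5 3 8 4 2 7 6 / 7 1 8 2 6 3 4 9 5 / 3 5 6 9 4 7 1 8 2 / 9 2 4 5 1 8 6 3 7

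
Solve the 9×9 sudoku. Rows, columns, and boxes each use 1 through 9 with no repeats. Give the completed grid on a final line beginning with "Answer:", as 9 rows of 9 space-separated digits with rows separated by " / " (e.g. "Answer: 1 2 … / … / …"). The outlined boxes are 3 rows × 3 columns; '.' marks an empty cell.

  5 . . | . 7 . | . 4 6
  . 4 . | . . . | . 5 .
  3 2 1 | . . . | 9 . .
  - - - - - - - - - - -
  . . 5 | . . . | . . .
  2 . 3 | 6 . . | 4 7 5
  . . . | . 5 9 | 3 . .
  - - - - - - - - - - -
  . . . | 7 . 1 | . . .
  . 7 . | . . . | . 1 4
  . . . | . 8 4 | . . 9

Step 1. [r3c8∈{8}] nothing but 8 survives at r3c8, so r3c8=8.
Step 2. [r2c9∈{1,2,3,7}] in box 3, 3 fits only at r2c9 ⇒ r2c9=3.
Step 3. [r5c6∈{8}] only 8 remains possible at r5c6 ⇒ r5c6=8.
Step 4. [r5c5∈{1}] r5c5 is down to just 1 ⇒ r5c5=1.
Step 5. [r9c7∈{2,5,6,7}] 7 has one home in row 9: r9c7, so r9c7=7.
Step 6. [r5c2∈{9}] r5c2's peers cover all but 9 ⇒ r5c2=9.
Step 7. [r1c2∈{8}] r1c2 is down to just 8. So r1c2=8.
Step 8. [r1c3∈{9}] r1c3's peers cover all but 9, so r1c3=9.
Step 9. [r4c6∈{2,3,7}] 7 has one home in col 6: r4c6, so r4c6=7.
Step 10. [r2c4∈{1,2,8,9}] 8 has one home in row 2: r2c4, so r2c4=8.
Step 11. [r8c4∈{2,3,5,9}] in col 4, 9 fits only at r8c4, so r8c4=9.
Step 12. [r7c1∈{4,6,8,9}] in row 7, 9 fits only at r7c1 ⇒ r7c1=9.
Step 13. [r7c3∈{2,4,6,8}] in row 7, 4 fits only at r7c3. So r7c3=4.
Step 14. [r1c4∈{1,2,3}] in col 4, 1 fits only at r1c4 ⇒ r1c4=1.
Step 15. [r1c7∈{2}] nothing but 2 survives at r1c7, so r1c7=2.
Step 16. [r2c5∈{2,6,9}] r2c5 is the only open cell in row 2 admitting 9 ⇒ r2c5=9.
Step 17. [r2c6∈{2,6}] in row 2, 2 fits only at r2c6, so r2c6=2.
Step 18. [r4c8∈{2,6,9}] 9 has one home in row 4: r4c8 ⇒ r4c8=9.
Step 19. [r1c6∈{3}] r1c6 is down to just 3. So r1c6=3.
Step 20. [r8c5∈{2,3,6}] r8c5 is the only open cell in row 8 admitting 3. So r8c5=3.
Step 21. [r8c3∈{2,6,8}] row 8 places 2 nowhere but r8c3 ⇒ r8c3=2.
Step 22. [r9c3∈{6}] r9c3's peers cover all but 6. So r9c3=6.
Step 23. [r6c3∈{7,8}] col 3 places 8 nowhere but r6c3. So r6c3=8.
Step 24. [r6c1∈{1,4,6,7}] in row 6, 7 fits only at r6c1 ⇒ r6c1=7.
Step 25. [r4c1∈{1,4,6}] 4 has one home in col 1: r4c1. So r4c1=4.
Step 26. [r4c5∈{2}] r4c5 is down to just 2. So r4c5=2.
Step 27. [r7c5∈{6}] nothing but 6 survives at r7c5. So r7c5=6.
Step 28. [r8c7∈{5,6,8}] 6 has one home in row 8: r8c7 ⇒ r8c7=6.
Step 29. [r7c7∈{5,8}] 5 has one home in col 7: r7c7 ⇒ r7c7=5.
Step 30. [r9c2∈{1,3,5}] col 2 places 5 nowhere but r9c2. So r9c2=5.
Step 31. [r4c7∈{1,8}] col 7 places 8 nowhere but r4c7, so r4c7=8.
Step 32. [r4c9∈{1}] r4c9's peers cover all but 1. So r4c9=1.
Step 33. [r3c4∈{4,5}] in col 4, 5 fits only at r3c4, so r3c4=5.
Step 34. [r6c8∈{2,6}] r6c8 is the only open cell in col 8 admitting 6 ⇒ r6c8=6.
Step 35. [r9c8∈{2,3}] in row 9, 3 fits only at r9c8 ⇒ r9c8=3.
Step 36. [r6c9∈{2}] r6c9 is down to just 2, so r6c9=2.
Step 37. [r2c7∈{1}] r2c7's peers cover all but 1 ⇒ r2c7=1.
Step 38. [r3c9∈{7}] r3c9 has the single candidate 7. So r3c9=7.
Step 39. [r6c2∈{1}] r6c2 has the single candidate 1, so r6c2=1.
Step 40. [r7c9∈{8}] nothing but 8 survives at r7c9. So r7c9=8.
Step 41. [r7c8∈{2}] r7c8 has the single candidate 2, so r7c8=2.
Step 42. [r9c1∈{1}] only 1 remains possible at r9c1, so r9c1=1.
Step 43. [r8c1∈{8}] r8c1 is down to just 8. So r8c1=8.
Step 44. [r8c6∈{5}] r8c6's peers cover all but 5 ⇒ r8c6=5.
Step 45. [r4c2∈{6}] r4c2's peers cover all but 6 ⇒ r4c2=6.
Step 46. [r4c4∈{3}] only 3 remains possible at r4c4. So r4c4=3.
Step 47. [r3c6∈{6}] r3c6's peers cover all but 6. So r3c6=6.
Step 48. [r7c2∈{3}] r7c2 is down to just 3 ⇒ r7c2=3.
Step 49. [r6c4∈{4}] r6c4 has the single candidate 4 ⇒ r6c4=4.
Step 50. [r3c5∈{4}] only 4 remains possible at r3c5 ⇒ r3c5=4.
Step 51. [r2c3∈{7}] r2c3 is down to just 7 ⇒ r2c3=7.
Step 52. [r9c4∈{2}] only 2 remains possible at r9c4. So r9c4=2.
Step 53. [r2c1∈{6}] r2c1 has the single candidate 6, so r2c1=6.

Answer: 5 8 9 1 7 3 2 4 6 / 6 4 7 8 9 2 1 5 3 / 3 2 1 5 4 6 9 8 7 / 4 6 5 3 2 7 8 9 1 / 2 9 3 6 1 8 4 7 5 / 7 1 8 4 5 9 3 6 2 / 9 3 4 7 6 1 5 2 8 / 8 7 2 9 3 5 6 1 4 / 1 5 6 2 8 4 7 3 9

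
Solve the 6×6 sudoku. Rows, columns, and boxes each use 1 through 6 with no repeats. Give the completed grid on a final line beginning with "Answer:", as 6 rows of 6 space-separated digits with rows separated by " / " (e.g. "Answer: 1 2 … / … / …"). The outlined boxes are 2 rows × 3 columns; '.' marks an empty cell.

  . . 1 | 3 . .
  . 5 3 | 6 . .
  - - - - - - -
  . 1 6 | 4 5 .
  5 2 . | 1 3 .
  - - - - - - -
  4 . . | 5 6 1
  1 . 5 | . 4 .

Step 1. [r1c5∈{2}] nothing but 2 survives at r1c5, so r1c5=2.
Step 2. [r1c2∈{4,6}] r1c2 is the only open cell in col 2 admitting 4 ⇒ r1c2=4.
Step 3. [r6c6∈{2,3}] in col 6, 3 fits only at r6c6 ⇒ r6c6=3.
Step 4. [r1c6∈{5}] only 5 remains possible at r1c6, so r1c6=5.
Step 5. [r2c1∈{2}] nothing but 2 survives at r2c1, so r2c1=2.
Step 6. [r5c3∈{2}] nothing but 2 survives at r5c3. So r5c3=2.
Step 7. [r6c2∈{6}] only 6 remains possible at r6c2 ⇒ r6c2=6.
Step 8. [r3c1∈{3}] r3c1 is down to just 3 ⇒ r3c1=3.
Step 9. [r1c1∈{6}] r1c1's peers cover all but 6. So r1c1=6.
Step 10. [r4c6∈{6}] only 6 remains possible at r4c6 ⇒ r4c6=6.
Step 11. [r2c6∈{4}] r2c6 is down to just 4. So r2c6=4.
Step 12. [r6c4∈{2}] only 2 remains possible at r6c4 ⇒ r6c4=2.
Step 13. [r2c5∈{1}] r2c5 is down to just 1 ⇒ r2c5=1.
Step 14. [r5c2∈{3}] only 3 remains possible at r5c2, so r5c2=3.
Step 15. [r4c3∈{4}] nothing but 4 survives at r4c3, so r4c3=4.
Step 16. [r3c6∈{2}] only 2 remains possible at r3c6, so r3c6=2.

Answer: 6 4 1 3 2 5 / 2 5 3 6 1 4 / 3 1 6 4 5 2 / 5 2 4 1 3 6 / 4 3 2 5 6 1 / 1 6 5 2 4 3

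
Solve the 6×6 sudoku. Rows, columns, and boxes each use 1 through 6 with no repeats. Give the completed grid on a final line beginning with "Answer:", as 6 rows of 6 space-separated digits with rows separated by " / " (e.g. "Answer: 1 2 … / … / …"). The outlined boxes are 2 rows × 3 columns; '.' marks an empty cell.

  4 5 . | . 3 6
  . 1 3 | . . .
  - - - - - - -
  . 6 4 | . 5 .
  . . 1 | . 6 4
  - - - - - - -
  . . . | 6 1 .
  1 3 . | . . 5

Step 1. [r2c6∈{2}] r2c6 is down to just 2, so r2c6=2.
Step 2. [r4c2∈{2}] r4c2's peers cover all but 2. So r4c2=2.
Step 3. [r3c1∈{3}] nothing but 3 survives at r3c1, so r3c1=3.
Step 4. [r5c1∈{2,5}] r5c1 is the only open cell in col 1 admitting 2 ⇒ r5c1=2.
Step 5. [r3c4∈{1,2}] row 3 places 2 nowhere but r3c4, so r3c4=2.
Step 6. [r6c4∈{4}] r6c4 is down to just 4 ⇒ r6c4=4.
Step 7. [r6c3∈{6}] nothing but 6 survives at r6c3. So r6c3=6.
Step 8. [r2c1∈{6}] only 6 remains possible at r2c1. So r2c1=6.
Step 9. [r1c4∈{1}] nothing but 1 survives at r1c4. So r1c4=1.
Step 10. [r2c5∈{4}] r2c5 has the single candidate 4. So r2c5=4.
Step 11. [r1c3∈{2}] r1c3 is down to just 2 ⇒ r1c3=2.
Step 12. [r4c1∈{5}] r4c1 is down to just 5, so r4c1=5.
Step 13. [r5c6∈{3}] nothing but 3 survives at r5c6 ⇒ r5c6=3.
Step 14. [r3c6∈{1}] r3c6's peers cover all but 1 ⇒ r3c6=1.
Step 15. [r6c5∈{2}] r6c5 is down to just 2. So r6c5=2.
Step 16. [r2c4∈{5}] r2c4 is down to just 5 ⇒ r2c4=5.
Step 17. [r4c4∈{3}] r4c4 has the single candidate 3. So r4c4=3.
Step 18. [r5c2∈{4}] only 4 remains possible at r5c2. So r5c2=4.
Step 19. [r5c3∈{5}] r5c3 is down to just 5. So r5c3=5.

Answer: 4 5 2 1 3 6 / 6 1 3 5 4 2 / 3 6 4 2 5 1 / 5 2 1 3 6 4 / 2 4 5 6 1 3 / 1 3 6 4 2 5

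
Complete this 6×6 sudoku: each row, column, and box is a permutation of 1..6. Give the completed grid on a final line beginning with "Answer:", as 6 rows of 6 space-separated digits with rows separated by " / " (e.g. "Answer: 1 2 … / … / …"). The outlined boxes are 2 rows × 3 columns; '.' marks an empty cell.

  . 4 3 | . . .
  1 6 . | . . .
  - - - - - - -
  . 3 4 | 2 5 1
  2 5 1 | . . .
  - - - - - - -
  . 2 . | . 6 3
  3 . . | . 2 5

Step 1. [r6c4∈{1,4}] r6c4 is the only open cell in row 6 admitting 4, so r6c4=4.
Step 2. [r1c1∈{5}] only 5 remains possible at r1c1, so r1c1=5.
Step 3. [r1c6∈{2,6}] r1c6 is the only open cell in row 1 admitting 2 ⇒ r1c6=2.
Step 4. [r4c6∈{4,6}] r4c6 is the only open cell in col 6 admitting 6. So r4c6=6.
Step 5. [r4c5∈{3,4}] across row 4, 4 lands solely at r4c5 ⇒ r4c5=4.
Step 6. [r1c5∈{1}] nothing but 1 survives at r1c5. So r1c5=1.
Step 7. [r2c4∈{3,5}] r2c4 is the only open cell in row 2 admitting 5 ⇒ r2c4=5.
Step 8. [r5c1∈{4}] r5c1's peers cover all but 4. So r5c1=4.
Step 9. [r4c4∈{3}] r4c4 is down to just 3, so r4c4=3.
Step 10. [r3c1∈{6}] r3c1's peers cover all but 6, so r3c1=6.
Step 11. [r1c4∈{6}] r1c4 has the single candidate 6. So r1c4=6.
Step 12. [r6c3∈{6}] nothing but 6 survives at r6c3, so r6c3=6.
Step 13. [r2c3∈{2}] r2c3's peers cover all but 2. So r2c3=2.
Step 14. [r2c5∈{3}] nothing but 3 survives at r2c5, so r2c5=3.
Step 15. [r2c6∈{4}] nothing but 4 survives at r2c6. So r2c6=4.
Step 16. [r5c4∈{1}] nothing but 1 survives at r5c4 ⇒ r5c4=1.
Step 17. [r5c3∈{5}] r5c3's peers cover all but 5, so r5c3=5.
Step 18. [r6c2∈{1}] only 1 remains possible at r6c2, so r6c2=1.

Answer: 5 4 3 6 1 2 / 1 6 2 5 3 4 / 6 3 4 2 5 1 / 2 5 1 3 4 6 / 4 2 5 1 6 3 / 3 1 6 4 2 5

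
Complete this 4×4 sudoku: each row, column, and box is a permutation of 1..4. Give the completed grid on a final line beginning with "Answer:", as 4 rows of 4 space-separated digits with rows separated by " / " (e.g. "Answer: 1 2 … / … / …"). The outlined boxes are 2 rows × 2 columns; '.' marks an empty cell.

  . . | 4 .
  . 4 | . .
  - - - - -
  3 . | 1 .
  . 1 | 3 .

Step 1. [r2c3∈{2}] nothing but 2 survives at r2c3, so r2c3=2.
Step 2. [r3c2∈{2}] r3c2 is down to just 2, so r3c2=2.
Step 3. [r2c4∈{1,3}] r2c4 is the only open cell in row 2 admitting 3. So r2c4=3.
Step 4. [r4c1∈{4}] only 4 remains possible at r4c1, so r4c1=4.
Step 5. [r1c1∈{1,2}] 2 has one home in row 1: r1c1 ⇒ r1c1=2.
Step 6. [r4c4∈{2}] r4c4 is down to just 2, so r4c4=2.
Step 7. [r3c4∈{4}] r3c4 has the single candidate 4. So r3c4=4.
Step 8. [r1c2∈{3}] r1c2 is down to just 3, so r1c2=3.
Step 9. [r1c4∈{1}] r1c4 is down to just 1, so r1c4=1.
Step 10. [r2c1∈{1}] r2c1's peers cover all but 1, so r2c1=1.

Answer: 2 3 4 1 / 1 4 2 3 / 3 2 1 4 / 4 1 3 2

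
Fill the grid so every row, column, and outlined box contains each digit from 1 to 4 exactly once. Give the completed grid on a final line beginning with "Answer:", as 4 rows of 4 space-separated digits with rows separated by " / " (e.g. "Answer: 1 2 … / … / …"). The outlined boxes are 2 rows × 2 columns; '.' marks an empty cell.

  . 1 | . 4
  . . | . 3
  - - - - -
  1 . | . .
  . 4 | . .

Step 1. [r2c2∈{2}] nothing but 2 survives at r2c2. So r2c2=2.
Step 2. [r3c4∈{2}] only 2 remains possible at r3c4. So r3c4=2.
Step 3. [r3c2∈{3}] nothing but 3 survives at r3c2 ⇒ r3c2=3.
Step 4. [r4c4∈{1}] r4c4 has the single candidate 1, so r4c4=1.
Step 5. [r3c3∈{4}] only 4 remains possible at r3c3 ⇒ r3c3=4.
Step 6. [r2c1∈{4}] r2c1's peers cover all but 4, so r2c1=4.
Step 7. [r4c1∈{2}] nothing but 2 survives at r4c1. So r4c1=2.
Step 8. [r1c1∈{3}] only 3 remains possible at r1c1 ⇒ r1c1=3.
Step 9. [r4c3∈{3}] only 3 remains possible at r4c3. So r4c3=3.
Step 10. [r2c3∈{1}] only 1 remains possible at r2c3 ⇒ r2c3=1.
Step 11. [r1c3∈{2}] r1c3 has the single candidate 2 ⇒ r1c3=2.

Answer: 3 1 2 4 / 4 2 1 3 / 1 3 4 2 / 2 4 3 1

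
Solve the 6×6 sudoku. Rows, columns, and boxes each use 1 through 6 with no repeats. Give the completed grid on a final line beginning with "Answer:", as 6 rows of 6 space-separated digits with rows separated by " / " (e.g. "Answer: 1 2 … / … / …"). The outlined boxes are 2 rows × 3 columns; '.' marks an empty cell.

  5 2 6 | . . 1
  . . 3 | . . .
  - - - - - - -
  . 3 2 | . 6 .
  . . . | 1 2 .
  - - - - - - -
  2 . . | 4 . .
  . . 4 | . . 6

Step 1. [r5c3∈{1,5}] in col 3, 1 fits only at r5c3 ⇒ r5c3=1.
Step 2. [r6c2∈{5}] nothing but 5 survives at r6c2 ⇒ r6c2=5.
Step 3. [r2c6∈{2,4,5}] in col 6, 2 fits only at r2c6, so r2c6=2.
Step 4. [r3c4∈{5}] r3c4's peers cover all but 5, so r3c4=5.
Step 5. [r4c6∈{3,4}] row 4 places 3 nowhere but r4c6, so r4c6=3.
Step 6. [r5c5∈{3,5}] row 5 places 3 nowhere but r5c5 ⇒ r5c5=3.
Step 7. [r2c2∈{1,4}] 1 has one home in col 2: r2c2 ⇒ r2c2=1.
Step 8. [r4c2∈{4,6}] across col 2, 4 lands solely at r4c2. So r4c2=4.
Step 9. [r1c5∈{4}] r1c5 is down to just 4. So r1c5=4.
Step 10. [r1c4∈{3}] r1c4's peers cover all but 3. So r1c4=3.
Step 11. [r5c6∈{5}] r5c6's peers cover all but 5. So r5c6=5.
Step 12. [r2c5∈{5}] nothing but 5 survives at r2c5. So r2c5=5.
Step 13. [r2c4∈{6}] r2c4 is down to just 6, so r2c4=6.
Step 14. [r4c1∈{6}] nothing but 6 survives at r4c1 ⇒ r4c1=6.
Step 15. [r5c2∈{6}] only 6 remains possible at r5c2 ⇒ r5c2=6.
Step 16. [r2c1∈{4}] only 4 remains possible at r2c1. So r2c1=4.
Step 17. [r4c3∈{5}] r4c3 is down to just 5, so r4c3=5.
Step 18. [r3c6∈{4}] r3c6's peers cover all but 4 ⇒ r3c6=4.
Step 19. [r6c5∈{1}] r6c5's peers cover all but 1, so r6c5=1.
Step 20. [r3c1∈{1}] r3c1 has the single candidate 1 ⇒ r3c1=1.
Step 21. [r6c4∈{2}] only 2 remains possible at r6c4 ⇒ r6c4=2.
Step 22. [r6c1∈{3}] r6c1 is down to just 3, so r6c1=3.

Answer: 5 2 6 3 4 1 / 4 1 3 6 5 2 / 1 3 2 5 6 4 / 6 4 5 1 2 3 / 2 6 1 4 3 5 / 3 5 4 2 1 6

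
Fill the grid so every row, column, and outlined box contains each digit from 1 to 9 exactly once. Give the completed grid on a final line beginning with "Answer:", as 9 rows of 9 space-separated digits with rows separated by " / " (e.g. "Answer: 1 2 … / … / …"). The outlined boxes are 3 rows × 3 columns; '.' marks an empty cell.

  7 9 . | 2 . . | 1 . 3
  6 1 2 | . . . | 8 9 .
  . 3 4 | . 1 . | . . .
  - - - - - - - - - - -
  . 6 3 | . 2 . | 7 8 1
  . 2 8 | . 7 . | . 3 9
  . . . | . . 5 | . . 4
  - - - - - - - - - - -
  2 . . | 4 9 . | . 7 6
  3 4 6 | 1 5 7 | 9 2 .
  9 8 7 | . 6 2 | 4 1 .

Step 1. [r6c8∈{6}] r6c8 is down to just 6. So r6c8=6.
Step 2. [r3c8∈{5}] r3c8 has the single candidate 5, so r3c8=5.
Step 3. [r1c6∈{4,6,8}] r1c6 is the only open cell in row 1 admitting 6, so r1c6=6.
Step 4. [r1c5∈{4,8}] in row 1, 8 fits only at r1c5 ⇒ r1c5=8.
Step 5. [r9c4∈{3}] nothing but 3 survives at r9c4 ⇒ r9c4=3.
Step 6. [r4c4∈{9}] r4c4 has the single candidate 9 ⇒ r4c4=9.
Step 7. [r4c6∈{4}] r4c6 has the single candidate 4. So r4c6=4.
Step 8. [r3c4∈{7}] nothing but 7 survives at r3c4 ⇒ r3c4=7.
Step 9. [r6c1∈{1}] r6c1's peers cover all but 1 ⇒ r6c1=1.
Step 10. [r7c2∈{5}] nothing but 5 survives at r7c2 ⇒ r7c2=5.
Step 11. [r5c1∈{4,5}] r5c1 is the only open cell in row 5 admitting 4, so r5c1=4.
Step 12. [r6c5∈{3}] r6c5 is down to just 3 ⇒ r6c5=3.
Step 13. [r3c7∈{2,6}] in row 3, 6 fits only at r3c7 ⇒ r3c7=6.
Step 14. [r2c9∈{7}] r2c9's peers cover all but 7. So r2c9=7.
Step 15. [r4c1∈{5}] r4c1 is down to just 5 ⇒ r4c1=5.
Step 16. [r6c7∈{2}] only 2 remains possible at r6c7 ⇒ r6c7=2.
Step 17. [r6c4∈{8}] r6c4 is down to just 8, so r6c4=8.
Step 18. [r9c9∈{5}] nothing but 5 survives at r9c9 ⇒ r9c9=5.
Step 19. [r5c6∈{1}] nothing but 1 survives at r5c6, so r5c6=1.
Step 20. [r7c3∈{1}] r7c3's peers cover all but 1. So r7c3=1.
Step 21. [r3c1∈{8}] r3c1's peers cover all but 8, so r3c1=8.
Step 22. [r6c3∈{9}] r6c3's peers cover all but 9, so r6c3=9.
Step 23. [r2c6∈{3}] nothing but 3 survives at r2c6 ⇒ r2c6=3.
Step 24. [r3c9∈{2}] r3c9 is down to just 2, so r3c9=2.
Step 25. [r5c7∈{5}] nothing but 5 survives at r5c7. So r5c7=5.
Step 26. [r3c6∈{9}] r3c6 has the single candidate 9 ⇒ r3c6=9.
Step 27. [r8c9∈{8}] r8c9's peers cover all but 8. So r8c9=8.
Step 28. [r1c8∈{4}] r1c8 has the single candidate 4, so r1c8=4.
Step 29. [r7c6∈{8}] r7c6 has the single candidate 8, so r7c6=8.
Step 30. [r5c4∈{6}] r5c4 is down to just 6. So r5c4=6.
Step 31. [r2c4∈{5}] r2c4 has the single candidate 5. So r2c4=5.
Step 32. [r7c7∈{3}] r7c7 is down to just 3 ⇒ r7c7=3.
Step 33. [r1c3∈{5}] r1c3 is down to just 5 ⇒ r1c3=5.
Step 34. [r2c5∈{4}] r2c5 has the single candidate 4 ⇒ r2c5=4.
Step 35. [r6c2∈{7}] r6c2's peers cover all but 7 ⇒ r6c2=7.

Answer: 7 9 5 2 8 6 1 4 3 / 6 1 2 5 4 3 8 9 7 / 8 3 4 7 1 9 6 5 2 / 5 6 3 9 2 4 7 8 1 / 4 2 8 6 7 1 5 3 9 / 1 7 9 8 3 5 2 6 4 / 2 5 1 4 9 8 3 7 6 / 3 4 6 1 5 7 9 2 8 / 9 8 7 3 6 2 4 1 5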